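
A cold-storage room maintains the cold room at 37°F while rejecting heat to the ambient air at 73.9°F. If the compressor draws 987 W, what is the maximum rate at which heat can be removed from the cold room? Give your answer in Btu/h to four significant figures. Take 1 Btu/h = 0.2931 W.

In absolute terms T_C = 275.93 K and T_H = 296.43 K, so ΔT = 20.50 K.
COP_Carnot = T_C/ΔT = 275.93/20.50 = 13.46.
Q̇_max = COP_Carnot × Ẇ = 13.46 × 987.0 W = 13280 W = 45330 Btu/h.

45330 Btu/h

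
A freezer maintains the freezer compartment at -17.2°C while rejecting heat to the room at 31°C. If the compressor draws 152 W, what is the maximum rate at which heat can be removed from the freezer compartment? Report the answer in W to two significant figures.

In absolute terms T_C = 255.95 K and T_H = 304.15 K, so ΔT = 48.20 K.
COP_Carnot = T_C/ΔT = 255.95/48.20 = 5.310.
Q̇_max = COP_Carnot × Ẇ = 5.310 × 152.0 W = 807.1 W.

810 W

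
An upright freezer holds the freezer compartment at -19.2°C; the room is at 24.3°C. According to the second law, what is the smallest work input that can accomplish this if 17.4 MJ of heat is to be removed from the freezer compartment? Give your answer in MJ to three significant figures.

In absolute terms T_C = 253.95 K and T_H = 297.45 K, so ΔT = 43.50 K.
The reversible limit is COP_R = T_C/ΔT = 5.838, so W_min = Q_C/COP = Q_C·ΔT/T_C.
W_min = 17.40 × 43.50/253.95 = 2.981 MJ.

2.98 MJ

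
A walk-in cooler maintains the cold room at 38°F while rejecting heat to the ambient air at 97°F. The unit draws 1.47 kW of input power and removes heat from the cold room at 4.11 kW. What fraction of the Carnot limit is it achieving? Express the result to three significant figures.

0.331

COP_actual = Q̇_C/Ẇ = 4.110/1.470 = 2.796.
In absolute terms T_C = 276.48 K and T_H = 309.26 K, so ΔT = 32.78 K.
COP_Carnot = T_C/ΔT = 276.48/32.78 = 8.435.
η_II = COP_actual/COP_Carnot = 2.796/8.435 = 0.3315.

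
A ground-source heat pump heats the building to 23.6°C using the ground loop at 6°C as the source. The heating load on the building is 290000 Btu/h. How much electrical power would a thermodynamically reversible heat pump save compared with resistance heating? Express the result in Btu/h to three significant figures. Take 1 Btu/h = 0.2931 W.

In absolute terms T_C = 279.15 K and T_H = 296.75 K, so ΔT = 17.60 K.
COP_Carnot = T_H/ΔT = 296.75/17.60 = 16.86.
Resistance heating needs Ẇ_res = Q̇_H = 290000 Btu/h; the reversible heat pump needs only Ẇ_hp = Q̇_H/COP = 17200 Btu/h.
Saving = 290000 − 17200 = 272800 Btu/h.

273000 Btu/h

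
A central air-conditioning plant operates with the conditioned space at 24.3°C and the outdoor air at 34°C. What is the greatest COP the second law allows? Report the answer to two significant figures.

31

In absolute terms T_C = 297.45 K and T_H = 307.15 K, so ΔT = 9.700 K.
For a reversible cycle, COP_Carnot = T_C/ΔT = 297.45/9.700 = 30.66.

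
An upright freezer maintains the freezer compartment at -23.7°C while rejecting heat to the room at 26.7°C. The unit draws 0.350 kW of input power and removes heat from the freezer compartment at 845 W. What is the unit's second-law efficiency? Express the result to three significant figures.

Converting, Q̇_C = 845.0 W = 0.8450 kW, so COP_actual = Q̇_C/Ẇ = 0.8450/0.3500 = 2.414.
In absolute terms T_C = 249.45 K and T_H = 299.85 K, so ΔT = 50.40 K.
COP_Carnot = T_C/ΔT = 249.45/50.40 = 4.949.
η_II = COP_actual/COP_Carnot = 2.414/4.949 = 0.4878.

0.488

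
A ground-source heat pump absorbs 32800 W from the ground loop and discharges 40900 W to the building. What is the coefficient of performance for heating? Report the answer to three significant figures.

The first law gives Q̇_H = Q̇_C + Ẇ, so the three rates are Q̇_C = 32800, Q̇_H = 40900, Ẇ = 8100 W.
COP_HP = Q̇_H/Ẇ = 40900/8100 = 5.049.

5.05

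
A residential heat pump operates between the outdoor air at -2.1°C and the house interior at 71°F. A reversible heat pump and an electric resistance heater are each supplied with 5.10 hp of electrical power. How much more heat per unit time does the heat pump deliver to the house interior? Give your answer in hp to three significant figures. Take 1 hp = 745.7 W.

In absolute terms T_C = 271.05 K and T_H = 294.82 K, so ΔT = 23.77 K.
COP_Carnot = T_H/ΔT = 294.82/23.77 = 12.40.
The heat pump delivers Q̇_H = COP × Ẇ = 63.26 hp; the resistance heater delivers Ẇ = 5.100 hp.
Extra = (COP − 1)·Ẇ = 58.16 hp.

58.2 hp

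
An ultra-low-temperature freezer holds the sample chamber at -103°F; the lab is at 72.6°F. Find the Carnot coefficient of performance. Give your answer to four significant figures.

In absolute terms T_C = 198.15 K and T_H = 295.71 K, so ΔT = 97.56 K.
For a reversible cycle, COP_Carnot = T_C/ΔT = 198.15/97.56 = 2.031.

2.031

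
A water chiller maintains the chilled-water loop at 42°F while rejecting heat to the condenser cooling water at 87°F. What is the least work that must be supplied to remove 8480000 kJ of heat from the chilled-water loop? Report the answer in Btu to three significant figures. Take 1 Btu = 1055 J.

721000 Btu

In absolute terms T_C = 278.71 K and T_H = 303.71 K, so ΔT = 25.00 K.
The reversible limit is COP_R = T_C/ΔT = 11.15, so W_min = Q_C/COP = Q_C·ΔT/T_C.
W_min = 8480000 × 25.00/278.71 = 760700 kJ = 721000 Btu.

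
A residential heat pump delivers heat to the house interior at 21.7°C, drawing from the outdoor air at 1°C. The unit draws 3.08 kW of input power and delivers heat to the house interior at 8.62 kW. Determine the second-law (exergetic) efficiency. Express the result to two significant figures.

COP_actual = Q̇_H/Ẇ = 8.620/3.080 = 2.799.
In absolute terms T_C = 274.15 K and T_H = 294.85 K, so ΔT = 20.70 K.
COP_Carnot = T_H/ΔT = 294.85/20.70 = 14.24.
η_II = COP_actual/COP_Carnot = 2.799/14.24 = 0.1965.

0.20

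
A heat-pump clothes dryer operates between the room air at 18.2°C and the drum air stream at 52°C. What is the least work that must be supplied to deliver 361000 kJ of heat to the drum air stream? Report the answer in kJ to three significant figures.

In absolute terms T_C = 291.35 K and T_H = 325.15 K, so ΔT = 33.80 K.
The reversible limit is COP_HP = T_H/ΔT = 9.620, so W_min = Q_H/COP = Q_H·ΔT/T_H.
W_min = 361000 × 33.80/325.15 = 37530 kJ.

37500 kJ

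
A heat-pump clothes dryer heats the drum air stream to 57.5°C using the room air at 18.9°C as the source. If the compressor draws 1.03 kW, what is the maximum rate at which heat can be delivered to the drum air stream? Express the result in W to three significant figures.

In absolute terms T_C = 292.05 K and T_H = 330.65 K, so ΔT = 38.60 K.
COP_Carnot = T_H/ΔT = 330.65/38.60 = 8.566.
Q̇_max = COP_Carnot × Ẇ = 8.566 × 1.030 kW = 8.823 kW = 8823 W.

8820 W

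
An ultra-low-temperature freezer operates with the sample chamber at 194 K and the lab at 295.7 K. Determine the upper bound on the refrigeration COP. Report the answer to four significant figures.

The reservoir spacing is ΔT = 295.7 − 194 = 101.7 K.
For a reversible cycle, COP_Carnot = T_C/ΔT = 194.00/101.7 = 1.908.

1.908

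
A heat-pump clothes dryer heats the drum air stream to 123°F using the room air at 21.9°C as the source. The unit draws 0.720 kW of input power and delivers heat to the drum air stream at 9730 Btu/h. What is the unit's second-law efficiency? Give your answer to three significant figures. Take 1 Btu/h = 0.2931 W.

Converting, Q̇_H = 9730 Btu/h = 2.852 kW, so COP_actual = Q̇_H/Ẇ = 2.852/0.7200 = 3.961.
In absolute terms T_C = 295.05 K and T_H = 323.71 K, so ΔT = 28.66 K.
COP_Carnot = T_H/ΔT = 323.71/28.66 = 11.30.
η_II = COP_actual/COP_Carnot = 3.961/11.30 = 0.3506.

0.351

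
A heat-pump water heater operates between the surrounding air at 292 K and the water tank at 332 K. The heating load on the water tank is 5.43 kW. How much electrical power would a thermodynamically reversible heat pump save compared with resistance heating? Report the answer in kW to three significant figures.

4.78 kW

The reservoir spacing is ΔT = 332 − 292 = 40.00 K.
COP_Carnot = T_H/ΔT = 332.00/40.00 = 8.300.
Resistance heating needs Ẇ_res = Q̇_H = 5.430 kW; the reversible heat pump needs only Ẇ_hp = Q̇_H/COP = 0.6542 kW.
Saving = 5.430 − 0.6542 = 4.776 kW.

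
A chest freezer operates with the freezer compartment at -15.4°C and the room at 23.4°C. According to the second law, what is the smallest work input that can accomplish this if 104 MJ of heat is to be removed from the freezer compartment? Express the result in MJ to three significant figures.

In absolute terms T_C = 257.75 K and T_H = 296.55 K, so ΔT = 38.80 K.
The reversible limit is COP_R = T_C/ΔT = 6.643, so W_min = Q_C/COP = Q_C·ΔT/T_C.
W_min = 104.0 × 38.80/257.75 = 15.66 MJ.

15.7 MJ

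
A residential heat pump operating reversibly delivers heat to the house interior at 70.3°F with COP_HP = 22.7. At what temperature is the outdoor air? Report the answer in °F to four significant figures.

46.95 °F

COP_HP = T_H/(T_H − T_C) gives T_H − T_C = T_H/COP.
With T_H = 294.43 K, T_C = 294.43 × (1 − 1/22.7) = 281.46 K.
Converting, 281.46 K = 46.95°F.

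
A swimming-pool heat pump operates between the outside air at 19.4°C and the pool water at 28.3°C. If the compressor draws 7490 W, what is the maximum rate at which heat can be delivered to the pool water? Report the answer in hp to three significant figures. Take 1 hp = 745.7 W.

340 hp

In absolute terms T_C = 292.55 K and T_H = 301.45 K, so ΔT = 8.900 K.
COP_Carnot = T_H/ΔT = 301.45/8.900 = 33.87.
Q̇_max = COP_Carnot × Ẇ = 33.87 × 7490 W = 253700 W = 340.2 hp.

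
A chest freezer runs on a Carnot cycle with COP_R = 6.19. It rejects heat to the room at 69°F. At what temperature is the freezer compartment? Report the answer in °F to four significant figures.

-4.529 °F

For a Carnot refrigerator COP_R = T_C/(T_H − T_C), so T_C = COP·T_H/(1 + COP).
With T_H = 293.71 K, T_C = 6.19 × 293.71/7.190 = 252.86 K.
Converting, 252.86 K = -4.53°F.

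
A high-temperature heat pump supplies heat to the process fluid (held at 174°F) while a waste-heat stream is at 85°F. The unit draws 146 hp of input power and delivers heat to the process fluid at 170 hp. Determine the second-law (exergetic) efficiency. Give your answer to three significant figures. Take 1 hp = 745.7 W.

0.164

COP_actual = Q̇_H/Ẇ = 170.0/146.0 = 1.164.
In absolute terms T_C = 302.59 K and T_H = 352.04 K, so ΔT = 49.44 K.
COP_Carnot = T_H/ΔT = 352.04/49.44 = 7.120.
η_II = COP_actual/COP_Carnot = 1.164/7.120 = 0.1635.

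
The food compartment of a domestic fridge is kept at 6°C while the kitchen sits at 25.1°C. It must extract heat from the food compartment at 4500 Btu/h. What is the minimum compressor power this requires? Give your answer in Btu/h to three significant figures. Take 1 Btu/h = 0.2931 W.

308 Btu/h

In absolute terms T_C = 279.15 K and T_H = 298.25 K, so ΔT = 19.10 K.
COP_Carnot = T_C/ΔT = 279.15/19.10 = 14.62.
Ẇ_min = Q̇/COP_Carnot = 4500/14.62 = 307.9 Btu/h.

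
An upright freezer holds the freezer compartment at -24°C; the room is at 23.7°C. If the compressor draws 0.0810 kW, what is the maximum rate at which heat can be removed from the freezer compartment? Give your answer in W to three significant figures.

In absolute terms T_C = 249.15 K and T_H = 296.85 K, so ΔT = 47.70 K.
COP_Carnot = T_C/ΔT = 249.15/47.70 = 5.223.
Q̇_max = COP_Carnot × Ẇ = 5.223 × 0.08100 kW = 0.4231 kW = 423.1 W.

423 W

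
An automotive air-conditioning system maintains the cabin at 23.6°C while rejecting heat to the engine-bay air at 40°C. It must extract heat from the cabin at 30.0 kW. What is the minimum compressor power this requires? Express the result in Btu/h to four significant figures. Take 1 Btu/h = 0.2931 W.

5657 Btu/h

In absolute terms T_C = 296.75 K and T_H = 313.15 K, so ΔT = 16.40 K.
COP_Carnot = T_C/ΔT = 296.75/16.40 = 18.09.
Ẇ_min = Q̇/COP_Carnot = 30.00/18.09 = 1.658 kW = 5657 Btu/h.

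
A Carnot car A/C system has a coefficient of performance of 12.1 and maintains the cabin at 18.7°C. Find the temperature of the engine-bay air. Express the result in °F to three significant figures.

109 °F

COP_R = T_C/(T_H − T_C) gives T_H − T_C = T_C/COP.
With T_C = 291.85 K, T_H = 291.85 × (1 + 1/12.1) = 315.97 K.
Converting, 315.97 K = 109.08°F.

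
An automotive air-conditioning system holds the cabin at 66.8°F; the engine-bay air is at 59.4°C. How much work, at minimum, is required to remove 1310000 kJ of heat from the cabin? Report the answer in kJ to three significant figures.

In absolute terms T_C = 292.48 K and T_H = 332.55 K, so ΔT = 40.07 K.
The reversible limit is COP_R = T_C/ΔT = 7.300, so W_min = Q_C/COP = Q_C·ΔT/T_C.
W_min = 1310000 × 40.07/292.48 = 179500 kJ.

179000 kJ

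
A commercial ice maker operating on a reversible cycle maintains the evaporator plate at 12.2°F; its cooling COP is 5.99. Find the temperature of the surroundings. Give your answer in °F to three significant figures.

COP_R = T_C/(T_H − T_C) gives T_H − T_C = T_C/COP.
With T_C = 262.15 K, T_H = 262.15 × (1 + 1/5.99) = 305.91 K.
Converting, 305.91 K = 90.98°F.

91.0 °F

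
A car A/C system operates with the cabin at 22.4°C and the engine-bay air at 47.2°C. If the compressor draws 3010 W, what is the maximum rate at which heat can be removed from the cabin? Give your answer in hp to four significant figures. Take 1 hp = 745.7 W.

48.10 hp

In absolute terms T_C = 295.55 K and T_H = 320.35 K, so ΔT = 24.80 K.
COP_Carnot = T_C/ΔT = 295.55/24.80 = 11.92.
Q̇_max = COP_Carnot × Ẇ = 11.92 × 3010 W = 35870 W = 48.10 hp.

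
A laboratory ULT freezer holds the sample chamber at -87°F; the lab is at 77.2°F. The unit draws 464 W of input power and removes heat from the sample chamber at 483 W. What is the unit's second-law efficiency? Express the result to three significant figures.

COP_actual = Q̇_C/Ẇ = 483.0/464.0 = 1.041.
In absolute terms T_C = 207.04 K and T_H = 298.26 K, so ΔT = 91.22 K.
COP_Carnot = T_C/ΔT = 207.04/91.22 = 2.270.
η_II = COP_actual/COP_Carnot = 1.041/2.270 = 0.4586.

0.459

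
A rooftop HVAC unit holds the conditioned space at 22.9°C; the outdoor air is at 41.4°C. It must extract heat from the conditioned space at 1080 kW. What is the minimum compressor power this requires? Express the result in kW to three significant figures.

In absolute terms T_C = 296.05 K and T_H = 314.55 K, so ΔT = 18.50 K.
COP_Carnot = T_C/ΔT = 296.05/18.50 = 16.00.
Ẇ_min = Q̇/COP_Carnot = 1080/16.00 = 67.49 kW.

67.5 kW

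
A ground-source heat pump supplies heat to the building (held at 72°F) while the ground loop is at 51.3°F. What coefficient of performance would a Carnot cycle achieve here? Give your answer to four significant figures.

25.68

In absolute terms T_C = 283.87 K and T_H = 295.37 K, so ΔT = 11.50 K.
For a reversible cycle, COP_Carnot = T_H/ΔT = 295.37/11.50 = 25.68.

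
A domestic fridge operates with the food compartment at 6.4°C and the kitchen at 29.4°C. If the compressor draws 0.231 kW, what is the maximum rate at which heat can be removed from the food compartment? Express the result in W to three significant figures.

2810 W

In absolute terms T_C = 279.55 K and T_H = 302.55 K, so ΔT = 23.00 K.
COP_Carnot = T_C/ΔT = 279.55/23.00 = 12.15.
Q̇_max = COP_Carnot × Ẇ = 12.15 × 0.2310 kW = 2.808 kW = 2808 W.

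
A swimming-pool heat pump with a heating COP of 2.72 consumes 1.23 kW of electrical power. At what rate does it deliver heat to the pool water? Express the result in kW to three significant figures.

Q̇_H = COP_HP × Ẇ = 2.72 × 1.230 = 3.346 kW.

3.35 kW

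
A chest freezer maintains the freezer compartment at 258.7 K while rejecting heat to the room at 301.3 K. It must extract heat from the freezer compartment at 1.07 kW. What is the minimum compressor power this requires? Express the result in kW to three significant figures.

The reservoir spacing is ΔT = 301.3 − 258.7 = 42.60 K.
COP_Carnot = T_C/ΔT = 258.70/42.60 = 6.073.
Ẇ_min = Q̇/COP_Carnot = 1.070/6.073 = 0.1762 kW.

0.176 kW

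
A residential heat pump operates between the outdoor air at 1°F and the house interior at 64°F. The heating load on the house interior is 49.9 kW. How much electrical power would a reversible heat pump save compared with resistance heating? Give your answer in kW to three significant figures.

43.9 kW

In absolute terms T_C = 255.93 K and T_H = 290.93 K, so ΔT = 35.00 K.
COP_Carnot = T_H/ΔT = 290.93/35.00 = 8.312.
Resistance heating needs Ẇ_res = Q̇_H = 49.90 kW; the reversible heat pump needs only Ẇ_hp = Q̇_H/COP = 6.003 kW.
Saving = 49.90 − 6.003 = 43.90 kW.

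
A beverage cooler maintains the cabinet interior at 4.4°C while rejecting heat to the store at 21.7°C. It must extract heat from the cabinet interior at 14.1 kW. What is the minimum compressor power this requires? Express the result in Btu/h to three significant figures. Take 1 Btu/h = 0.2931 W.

3000 Btu/h

In absolute terms T_C = 277.55 K and T_H = 294.85 K, so ΔT = 17.30 K.
COP_Carnot = T_C/ΔT = 277.55/17.30 = 16.04.
Ẇ_min = Q̇/COP_Carnot = 14.10/16.04 = 0.8789 kW = 2999 Btu/h.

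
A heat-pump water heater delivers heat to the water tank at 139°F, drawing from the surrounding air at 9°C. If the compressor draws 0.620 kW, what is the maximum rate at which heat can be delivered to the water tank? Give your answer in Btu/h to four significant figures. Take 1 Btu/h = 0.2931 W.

13950 Btu/h

In absolute terms T_C = 282.15 K and T_H = 332.59 K, so ΔT = 50.44 K.
COP_Carnot = T_H/ΔT = 332.59/50.44 = 6.593.
Q̇_max = COP_Carnot × Ẇ = 6.593 × 0.6200 kW = 4.088 kW = 13950 Btu/h.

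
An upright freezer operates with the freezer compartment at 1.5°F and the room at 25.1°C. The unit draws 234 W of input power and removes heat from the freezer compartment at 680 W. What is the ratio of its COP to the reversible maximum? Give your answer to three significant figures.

0.477

COP_actual = Q̇_C/Ẇ = 680.0/234.0 = 2.906.
In absolute terms T_C = 256.21 K and T_H = 298.25 K, so ΔT = 42.04 K.
COP_Carnot = T_C/ΔT = 256.21/42.04 = 6.094.
η_II = COP_actual/COP_Carnot = 2.906/6.094 = 0.4769.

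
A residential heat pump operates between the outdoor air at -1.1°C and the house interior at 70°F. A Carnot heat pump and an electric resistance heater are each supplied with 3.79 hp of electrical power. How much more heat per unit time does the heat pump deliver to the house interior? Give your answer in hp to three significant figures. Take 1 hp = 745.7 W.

46.4 hp

In absolute terms T_C = 272.05 K and T_H = 294.26 K, so ΔT = 22.21 K.
COP_Carnot = T_H/ΔT = 294.26/22.21 = 13.25.
The heat pump delivers Q̇_H = COP × Ẇ = 50.21 hp; the resistance heater delivers Ẇ = 3.790 hp.
Extra = (COP − 1)·Ẇ = 46.42 hp.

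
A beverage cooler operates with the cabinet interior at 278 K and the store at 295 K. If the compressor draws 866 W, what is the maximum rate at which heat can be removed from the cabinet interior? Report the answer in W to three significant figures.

The reservoir spacing is ΔT = 295 − 278 = 17.00 K.
COP_Carnot = T_C/ΔT = 278.00/17.00 = 16.35.
Q̇_max = COP_Carnot × Ẇ = 16.35 × 866.0 W = 14160 W.

14200 W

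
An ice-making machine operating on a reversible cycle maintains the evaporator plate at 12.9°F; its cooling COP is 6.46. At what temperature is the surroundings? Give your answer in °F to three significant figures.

COP_R = T_C/(T_H − T_C) gives T_H − T_C = T_C/COP.
With T_C = 262.54 K, T_H = 262.54 × (1 + 1/6.46) = 303.18 K.
Converting, 303.18 K = 86.05°F.

86.1 °F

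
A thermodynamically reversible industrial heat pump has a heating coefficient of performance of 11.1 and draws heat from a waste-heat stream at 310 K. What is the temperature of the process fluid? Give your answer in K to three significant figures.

341 K

COP_HP = T_H/(T_H − T_C) rearranges to T_H = COP·T_C/(COP − 1).
With T_C = 310.00 K, T_H = 11.1 × 310.00/10.10 = 340.69 K.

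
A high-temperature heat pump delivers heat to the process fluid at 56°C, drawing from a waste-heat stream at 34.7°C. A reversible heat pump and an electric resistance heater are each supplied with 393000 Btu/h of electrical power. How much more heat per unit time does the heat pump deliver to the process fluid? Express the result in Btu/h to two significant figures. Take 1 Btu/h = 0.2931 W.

In absolute terms T_C = 307.85 K and T_H = 329.15 K, so ΔT = 21.30 K.
COP_Carnot = T_H/ΔT = 329.15/21.30 = 15.45.
The heat pump delivers Q̇_H = COP × Ẇ = 6073000 Btu/h; the resistance heater delivers Ẇ = 393000 Btu/h.
Extra = (COP − 1)·Ẇ = 5680000 Btu/h.

5700000 Btu/h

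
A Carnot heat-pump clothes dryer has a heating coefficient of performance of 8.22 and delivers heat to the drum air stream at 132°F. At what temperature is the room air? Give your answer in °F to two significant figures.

60 °F

COP_HP = T_H/(T_H − T_C) gives T_H − T_C = T_H/COP.
With T_H = 328.71 K, T_C = 328.71 × (1 − 1/8.22) = 288.72 K.
Converting, 288.72 K = 60.02°F.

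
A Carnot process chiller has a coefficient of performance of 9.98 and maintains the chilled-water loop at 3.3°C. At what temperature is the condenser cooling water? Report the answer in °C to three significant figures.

31.0 °C

COP_R = T_C/(T_H − T_C) gives T_H − T_C = T_C/COP.
With T_C = 276.45 K, T_H = 276.45 × (1 + 1/9.98) = 304.15 K.
Converting, 304.15 K = 31.00°C.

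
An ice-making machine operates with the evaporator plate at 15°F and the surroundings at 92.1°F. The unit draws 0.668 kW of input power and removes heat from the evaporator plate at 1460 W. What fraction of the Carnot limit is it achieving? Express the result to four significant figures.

Converting, Q̇_C = 1460 W = 1.460 kW, so COP_actual = Q̇_C/Ẇ = 1.460/0.6680 = 2.186.
In absolute terms T_C = 263.71 K and T_H = 306.54 K, so ΔT = 42.83 K.
COP_Carnot = T_C/ΔT = 263.71/42.83 = 6.157.
η_II = COP_actual/COP_Carnot = 2.186/6.157 = 0.3550.

0.3550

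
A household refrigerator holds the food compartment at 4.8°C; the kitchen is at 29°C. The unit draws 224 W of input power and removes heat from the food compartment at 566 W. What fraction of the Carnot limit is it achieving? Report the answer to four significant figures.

0.2200

COP_actual = Q̇_C/Ẇ = 566.0/224.0 = 2.527.
In absolute terms T_C = 277.95 K and T_H = 302.15 K, so ΔT = 24.20 K.
COP_Carnot = T_C/ΔT = 277.95/24.20 = 11.49.
η_II = COP_actual/COP_Carnot = 2.527/11.49 = 0.2200.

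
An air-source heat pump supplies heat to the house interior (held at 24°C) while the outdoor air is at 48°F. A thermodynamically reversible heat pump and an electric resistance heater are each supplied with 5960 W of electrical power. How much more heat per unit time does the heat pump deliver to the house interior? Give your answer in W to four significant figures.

111200 W

In absolute terms T_C = 282.04 K and T_H = 297.15 K, so ΔT = 15.11 K.
COP_Carnot = T_H/ΔT = 297.15/15.11 = 19.66.
The heat pump delivers Q̇_H = COP × Ẇ = 117200 W; the resistance heater delivers Ẇ = 5960 W.
Extra = (COP − 1)·Ẇ = 111200 W.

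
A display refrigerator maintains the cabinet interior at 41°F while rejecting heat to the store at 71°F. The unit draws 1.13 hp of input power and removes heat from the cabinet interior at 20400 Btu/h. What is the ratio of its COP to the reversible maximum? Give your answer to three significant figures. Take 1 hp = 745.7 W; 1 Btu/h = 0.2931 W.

Converting, Q̇_C = 20400 Btu/h = 8.018 hp, so COP_actual = Q̇_C/Ẇ = 8.018/1.130 = 7.096.
In absolute terms T_C = 278.15 K and T_H = 294.82 K, so ΔT = 16.67 K.
COP_Carnot = T_C/ΔT = 278.15/16.67 = 16.69.
η_II = COP_actual/COP_Carnot = 7.096/16.69 = 0.4252.

0.425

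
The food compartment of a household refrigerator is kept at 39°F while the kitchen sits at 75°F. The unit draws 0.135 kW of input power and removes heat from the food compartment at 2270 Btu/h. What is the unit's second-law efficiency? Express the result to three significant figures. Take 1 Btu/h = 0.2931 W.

0.356

Converting, Q̇_C = 2270 Btu/h = 0.6653 kW, so COP_actual = Q̇_C/Ẇ = 0.6653/0.1350 = 4.928.
In absolute terms T_C = 277.04 K and T_H = 297.04 K, so ΔT = 20.00 K.
COP_Carnot = T_C/ΔT = 277.04/20.00 = 13.85.
η_II = COP_actual/COP_Carnot = 4.928/13.85 = 0.3558.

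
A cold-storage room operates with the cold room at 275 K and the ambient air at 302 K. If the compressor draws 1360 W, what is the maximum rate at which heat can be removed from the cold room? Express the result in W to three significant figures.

The reservoir spacing is ΔT = 302 − 275 = 27.00 K.
COP_Carnot = T_C/ΔT = 275.00/27.00 = 10.19.
Q̇_max = COP_Carnot × Ẇ = 10.19 × 1360 W = 13850 W.

13900 W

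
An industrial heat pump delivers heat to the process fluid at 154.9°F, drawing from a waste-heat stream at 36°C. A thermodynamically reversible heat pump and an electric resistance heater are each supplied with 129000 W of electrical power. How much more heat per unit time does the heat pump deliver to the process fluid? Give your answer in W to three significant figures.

In absolute terms T_C = 309.15 K and T_H = 341.43 K, so ΔT = 32.28 K.
COP_Carnot = T_H/ΔT = 341.43/32.28 = 10.58.
The heat pump delivers Q̇_H = COP × Ẇ = 1365000 W; the resistance heater delivers Ẇ = 129000 W.
Extra = (COP − 1)·Ẇ = 1236000 W.

1240000 W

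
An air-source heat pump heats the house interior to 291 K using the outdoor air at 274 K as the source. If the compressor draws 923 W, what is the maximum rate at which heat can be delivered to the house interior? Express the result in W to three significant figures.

15800 W

The reservoir spacing is ΔT = 291 − 274 = 17.00 K.
COP_Carnot = T_H/ΔT = 291.00/17.00 = 17.12.
Q̇_max = COP_Carnot × Ẇ = 17.12 × 923.0 W = 15800 W.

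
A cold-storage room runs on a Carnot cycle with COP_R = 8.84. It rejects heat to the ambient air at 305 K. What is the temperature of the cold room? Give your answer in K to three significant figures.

274 K

For a Carnot refrigerator COP_R = T_C/(T_H − T_C), so T_C = COP·T_H/(1 + COP).
With T_H = 305.00 K, T_C = 8.84 × 305.00/9.840 = 274.00 K.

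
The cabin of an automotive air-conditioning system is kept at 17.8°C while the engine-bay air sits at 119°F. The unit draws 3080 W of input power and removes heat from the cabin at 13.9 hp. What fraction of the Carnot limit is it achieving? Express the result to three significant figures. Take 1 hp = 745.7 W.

0.353

Converting, Q̇_C = 13.90 hp = 10370 W, so COP_actual = Q̇_C/Ẇ = 10370/3080 = 3.365.
In absolute terms T_C = 290.95 K and T_H = 321.48 K, so ΔT = 30.53 K.
COP_Carnot = T_C/ΔT = 290.95/30.53 = 9.529.
η_II = COP_actual/COP_Carnot = 3.365/9.529 = 0.3532.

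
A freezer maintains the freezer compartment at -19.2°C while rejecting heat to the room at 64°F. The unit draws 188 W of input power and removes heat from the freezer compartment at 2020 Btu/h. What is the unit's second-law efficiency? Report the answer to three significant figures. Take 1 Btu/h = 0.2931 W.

Converting, Q̇_C = 2020 Btu/h = 592.1 W, so COP_actual = Q̇_C/Ẇ = 592.1/188.0 = 3.149.
In absolute terms T_C = 253.95 K and T_H = 290.93 K, so ΔT = 36.98 K.
COP_Carnot = T_C/ΔT = 253.95/36.98 = 6.868.
η_II = COP_actual/COP_Carnot = 3.149/6.868 = 0.4586.

0.459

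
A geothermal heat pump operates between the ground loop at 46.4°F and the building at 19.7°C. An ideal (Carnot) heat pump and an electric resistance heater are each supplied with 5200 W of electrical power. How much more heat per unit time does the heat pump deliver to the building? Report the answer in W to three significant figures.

In absolute terms T_C = 281.15 K and T_H = 292.85 K, so ΔT = 11.70 K.
COP_Carnot = T_H/ΔT = 292.85/11.70 = 25.03.
The heat pump delivers Q̇_H = COP × Ẇ = 130200 W; the resistance heater delivers Ẇ = 5200 W.
Extra = (COP − 1)·Ẇ = 125000 W.

125000 W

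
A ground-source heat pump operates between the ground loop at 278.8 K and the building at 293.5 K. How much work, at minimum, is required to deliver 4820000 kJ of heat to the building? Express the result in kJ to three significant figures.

241000 kJ

The reservoir spacing is ΔT = 293.5 − 278.8 = 14.70 K.
The reversible limit is COP_HP = T_H/ΔT = 19.97, so W_min = Q_H/COP = Q_H·ΔT/T_H.
W_min = 4820000 × 14.70/293.50 = 241400 kJ.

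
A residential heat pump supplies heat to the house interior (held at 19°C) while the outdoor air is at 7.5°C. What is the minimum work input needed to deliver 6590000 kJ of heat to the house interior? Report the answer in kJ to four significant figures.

259400 kJ

In absolute terms T_C = 280.65 K and T_H = 292.15 K, so ΔT = 11.50 K.
The reversible limit is COP_HP = T_H/ΔT = 25.40, so W_min = Q_H/COP = Q_H·ΔT/T_H.
W_min = 6590000 × 11.50/292.15 = 259400 kJ.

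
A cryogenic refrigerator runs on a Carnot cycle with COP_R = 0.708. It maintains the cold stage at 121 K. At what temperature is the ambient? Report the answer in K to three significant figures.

COP_R = T_C/(T_H − T_C) gives T_H − T_C = T_C/COP.
With T_C = 121.00 K, T_H = 121.00 × (1 + 1/0.708) = 291.90 K.

292 K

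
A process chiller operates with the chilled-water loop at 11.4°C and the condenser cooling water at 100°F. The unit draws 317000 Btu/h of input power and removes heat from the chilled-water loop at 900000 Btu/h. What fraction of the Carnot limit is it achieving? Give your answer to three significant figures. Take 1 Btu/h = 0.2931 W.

COP_actual = Q̇_C/Ẇ = 900000/317000 = 2.839.
In absolute terms T_C = 284.55 K and T_H = 310.93 K, so ΔT = 26.38 K.
COP_Carnot = T_C/ΔT = 284.55/26.38 = 10.79.
η_II = COP_actual/COP_Carnot = 2.839/10.79 = 0.2632.

0.263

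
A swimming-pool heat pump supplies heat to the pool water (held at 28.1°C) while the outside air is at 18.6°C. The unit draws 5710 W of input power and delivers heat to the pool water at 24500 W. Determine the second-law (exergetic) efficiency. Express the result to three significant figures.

COP_actual = Q̇_H/Ẇ = 24500/5710 = 4.291.
In absolute terms T_C = 291.75 K and T_H = 301.25 K, so ΔT = 9.500 K.
COP_Carnot = T_H/ΔT = 301.25/9.500 = 31.71.
η_II = COP_actual/COP_Carnot = 4.291/31.71 = 0.1353.

0.135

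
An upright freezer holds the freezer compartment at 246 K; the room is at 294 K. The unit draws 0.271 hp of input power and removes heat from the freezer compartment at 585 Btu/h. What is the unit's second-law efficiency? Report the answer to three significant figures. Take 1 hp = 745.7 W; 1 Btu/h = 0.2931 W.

0.166

Converting, Q̇_C = 585.0 Btu/h = 0.2299 hp, so COP_actual = Q̇_C/Ẇ = 0.2299/0.2710 = 0.8485.
The reservoir spacing is ΔT = 294 − 246 = 48.00 K.
COP_Carnot = T_C/ΔT = 246.00/48.00 = 5.125.
η_II = COP_actual/COP_Carnot = 0.8485/5.125 = 0.1656.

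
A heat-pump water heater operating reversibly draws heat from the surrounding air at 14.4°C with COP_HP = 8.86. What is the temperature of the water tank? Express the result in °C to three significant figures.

COP_HP = T_H/(T_H − T_C) rearranges to T_H = COP·T_C/(COP − 1).
With T_C = 287.55 K, T_H = 8.86 × 287.55/7.860 = 324.13 K.
Converting, 324.13 K = 50.98°C.

51.0 °C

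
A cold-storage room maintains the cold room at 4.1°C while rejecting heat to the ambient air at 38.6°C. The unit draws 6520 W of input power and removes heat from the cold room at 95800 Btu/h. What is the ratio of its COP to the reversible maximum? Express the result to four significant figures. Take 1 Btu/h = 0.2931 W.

Converting, Q̇_C = 95800 Btu/h = 28080 W, so COP_actual = Q̇_C/Ẇ = 28080/6520 = 4.307.
In absolute terms T_C = 277.25 K and T_H = 311.75 K, so ΔT = 34.50 K.
COP_Carnot = T_C/ΔT = 277.25/34.50 = 8.036.
η_II = COP_actual/COP_Carnot = 4.307/8.036 = 0.5359.

0.5359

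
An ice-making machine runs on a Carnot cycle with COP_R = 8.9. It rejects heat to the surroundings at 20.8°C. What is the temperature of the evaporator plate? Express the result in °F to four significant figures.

15.99 °F

For a Carnot refrigerator COP_R = T_C/(T_H − T_C), so T_C = COP·T_H/(1 + COP).
With T_H = 293.95 K, T_C = 8.9 × 293.95/9.900 = 264.26 K.
Converting, 264.26 K = 15.99°F.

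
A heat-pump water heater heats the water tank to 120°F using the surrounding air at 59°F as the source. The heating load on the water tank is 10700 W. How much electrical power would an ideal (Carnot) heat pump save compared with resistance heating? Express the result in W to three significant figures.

9570 W

In absolute terms T_C = 288.15 K and T_H = 322.04 K, so ΔT = 33.89 K.
COP_Carnot = T_H/ΔT = 322.04/33.89 = 9.503.
Resistance heating needs Ẇ_res = Q̇_H = 10700 W; the reversible heat pump needs only Ẇ_hp = Q̇_H/COP = 1126 W.
Saving = 10700 − 1126 = 9574 W.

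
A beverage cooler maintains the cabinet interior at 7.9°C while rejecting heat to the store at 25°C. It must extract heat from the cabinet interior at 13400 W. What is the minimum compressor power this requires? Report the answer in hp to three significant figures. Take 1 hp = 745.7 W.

In absolute terms T_C = 281.05 K and T_H = 298.15 K, so ΔT = 17.10 K.
COP_Carnot = T_C/ΔT = 281.05/17.10 = 16.44.
Ẇ_min = Q̇/COP_Carnot = 13400/16.44 = 815.3 W = 1.093 hp.

1.09 hp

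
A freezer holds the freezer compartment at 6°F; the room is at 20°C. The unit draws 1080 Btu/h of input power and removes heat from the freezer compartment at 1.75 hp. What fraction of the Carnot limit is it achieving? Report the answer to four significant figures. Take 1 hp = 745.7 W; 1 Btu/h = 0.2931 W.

0.5489

Converting, Q̇_C = 1.750 hp = 4452 Btu/h, so COP_actual = Q̇_C/Ẇ = 4452/1080 = 4.123.
In absolute terms T_C = 258.71 K and T_H = 293.15 K, so ΔT = 34.44 K.
COP_Carnot = T_C/ΔT = 258.71/34.44 = 7.511.
η_II = COP_actual/COP_Carnot = 4.123/7.511 = 0.5489.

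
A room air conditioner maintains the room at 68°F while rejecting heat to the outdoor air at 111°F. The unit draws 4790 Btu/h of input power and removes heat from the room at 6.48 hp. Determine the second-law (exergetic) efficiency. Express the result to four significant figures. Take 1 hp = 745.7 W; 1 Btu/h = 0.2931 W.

Converting, Q̇_C = 6.480 hp = 16490 Btu/h, so COP_actual = Q̇_C/Ẇ = 16490/4790 = 3.442.
In absolute terms T_C = 293.15 K and T_H = 317.04 K, so ΔT = 23.89 K.
COP_Carnot = T_C/ΔT = 293.15/23.89 = 12.27.
η_II = COP_actual/COP_Carnot = 3.442/12.27 = 0.2805.

0.2805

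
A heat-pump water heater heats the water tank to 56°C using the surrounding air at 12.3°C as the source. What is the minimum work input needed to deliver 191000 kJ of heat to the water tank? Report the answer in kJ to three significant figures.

25400 kJ

In absolute terms T_C = 285.45 K and T_H = 329.15 K, so ΔT = 43.70 K.
The reversible limit is COP_HP = T_H/ΔT = 7.532, so W_min = Q_H/COP = Q_H·ΔT/T_H.
W_min = 191000 × 43.70/329.15 = 25360 kJ.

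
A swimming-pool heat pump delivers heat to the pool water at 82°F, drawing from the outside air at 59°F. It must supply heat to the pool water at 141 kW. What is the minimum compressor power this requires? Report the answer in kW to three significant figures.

5.99 kW

In absolute terms T_C = 288.15 K and T_H = 300.93 K, so ΔT = 12.78 K.
COP_Carnot = T_H/ΔT = 300.93/12.78 = 23.55.
Ẇ_min = Q̇/COP_Carnot = 141.0/23.55 = 5.987 kW.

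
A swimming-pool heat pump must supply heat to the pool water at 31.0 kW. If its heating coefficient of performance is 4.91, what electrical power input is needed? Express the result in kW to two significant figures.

6.3 kW

Ẇ = Q̇_H/COP_HP = 31.00/4.91 = 6.314 kW.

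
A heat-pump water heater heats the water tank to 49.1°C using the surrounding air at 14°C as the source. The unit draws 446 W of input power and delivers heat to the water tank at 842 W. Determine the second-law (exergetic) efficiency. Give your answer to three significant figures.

0.206

COP_actual = Q̇_H/Ẇ = 842.0/446.0 = 1.888.
In absolute terms T_C = 287.15 K and T_H = 322.25 K, so ΔT = 35.10 K.
COP_Carnot = T_H/ΔT = 322.25/35.10 = 9.181.
η_II = COP_actual/COP_Carnot = 1.888/9.181 = 0.2056.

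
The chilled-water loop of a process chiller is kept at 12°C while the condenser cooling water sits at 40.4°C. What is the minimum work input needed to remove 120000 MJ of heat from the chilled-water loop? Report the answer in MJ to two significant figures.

In absolute terms T_C = 285.15 K and T_H = 313.55 K, so ΔT = 28.40 K.
The reversible limit is COP_R = T_C/ΔT = 10.04, so W_min = Q_C/COP = Q_C·ΔT/T_C.
W_min = 120000 × 28.40/285.15 = 11950 MJ.

12000 MJ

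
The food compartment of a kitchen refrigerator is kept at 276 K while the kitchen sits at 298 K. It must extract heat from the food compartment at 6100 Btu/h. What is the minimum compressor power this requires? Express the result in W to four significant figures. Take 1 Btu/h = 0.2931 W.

142.5 W

The reservoir spacing is ΔT = 298 − 276 = 22.00 K.
COP_Carnot = T_C/ΔT = 276.00/22.00 = 12.55.
Ẇ_min = Q̇/COP_Carnot = 6100/12.55 = 486.2 Btu/h = 142.5 W.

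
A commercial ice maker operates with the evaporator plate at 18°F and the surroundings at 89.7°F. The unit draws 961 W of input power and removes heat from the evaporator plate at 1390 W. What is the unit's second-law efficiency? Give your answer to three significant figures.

0.217

COP_actual = Q̇_C/Ẇ = 1390/961.0 = 1.446.
In absolute terms T_C = 265.37 K and T_H = 305.21 K, so ΔT = 39.83 K.
COP_Carnot = T_C/ΔT = 265.37/39.83 = 6.662.
η_II = COP_actual/COP_Carnot = 1.446/6.662 = 0.2171.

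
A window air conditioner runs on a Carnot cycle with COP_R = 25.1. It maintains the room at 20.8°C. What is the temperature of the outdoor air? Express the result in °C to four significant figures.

COP_R = T_C/(T_H − T_C) gives T_H − T_C = T_C/COP.
With T_C = 293.95 K, T_H = 293.95 × (1 + 1/25.1) = 305.66 K.
Converting, 305.66 K = 32.51°C.

32.51 °C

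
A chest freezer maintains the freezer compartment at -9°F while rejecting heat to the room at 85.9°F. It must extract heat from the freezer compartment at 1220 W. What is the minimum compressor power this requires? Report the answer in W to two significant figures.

260 W

In absolute terms T_C = 250.37 K and T_H = 303.09 K, so ΔT = 52.72 K.
COP_Carnot = T_C/ΔT = 250.37/52.72 = 4.749.
Ẇ_min = Q̇/COP_Carnot = 1220/4.749 = 256.9 W.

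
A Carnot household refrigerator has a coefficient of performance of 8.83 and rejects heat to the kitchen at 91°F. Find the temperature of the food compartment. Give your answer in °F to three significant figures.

For a Carnot refrigerator COP_R = T_C/(T_H − T_C), so T_C = COP·T_H/(1 + COP).
With T_H = 305.93 K, T_C = 8.83 × 305.93/9.830 = 274.81 K.
Converting, 274.81 K = 34.98°F.

35.0 °F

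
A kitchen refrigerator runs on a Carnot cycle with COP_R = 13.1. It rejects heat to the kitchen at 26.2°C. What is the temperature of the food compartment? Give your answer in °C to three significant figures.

For a Carnot refrigerator COP_R = T_C/(T_H − T_C), so T_C = COP·T_H/(1 + COP).
With T_H = 299.35 K, T_C = 13.1 × 299.35/14.10 = 278.12 K.
Converting, 278.12 K = 4.97°C.

4.97 °C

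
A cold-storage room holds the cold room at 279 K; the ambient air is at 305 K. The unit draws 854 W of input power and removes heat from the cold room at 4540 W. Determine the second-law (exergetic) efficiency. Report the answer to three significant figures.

COP_actual = Q̇_C/Ẇ = 4540/854.0 = 5.316.
The reservoir spacing is ΔT = 305 − 279 = 26.00 K.
COP_Carnot = T_C/ΔT = 279.00/26.00 = 10.73.
η_II = COP_actual/COP_Carnot = 5.316/10.73 = 0.4954.

0.495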